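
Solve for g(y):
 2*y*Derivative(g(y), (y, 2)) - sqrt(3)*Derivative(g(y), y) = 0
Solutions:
 g(y) = C1 + C2*y^(sqrt(3)/2 + 1)


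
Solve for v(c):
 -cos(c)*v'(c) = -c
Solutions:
 v(c) = C1 + Integral(c/cos(c), c)


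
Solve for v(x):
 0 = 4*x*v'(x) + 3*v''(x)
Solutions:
 v(x) = C1 + C2*erf(sqrt(6)*x/3)


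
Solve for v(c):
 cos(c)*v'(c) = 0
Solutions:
 v(c) = C1


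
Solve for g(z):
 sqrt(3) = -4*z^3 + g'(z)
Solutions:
 g(z) = C1 + z^4 + sqrt(3)*z


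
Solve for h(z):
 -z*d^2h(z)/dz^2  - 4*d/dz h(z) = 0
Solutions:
 h(z) = C1 + C2/z^3


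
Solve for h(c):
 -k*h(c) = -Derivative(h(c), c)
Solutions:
 h(c) = C1*exp(c*k)


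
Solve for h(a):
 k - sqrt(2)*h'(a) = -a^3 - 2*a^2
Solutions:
 h(a) = C1 + sqrt(2)*a^4/8 + sqrt(2)*a^3/3 + sqrt(2)*a*k/2


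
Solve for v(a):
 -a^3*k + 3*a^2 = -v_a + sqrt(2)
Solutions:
 v(a) = C1 + a^4*k/4 - a^3 + sqrt(2)*a


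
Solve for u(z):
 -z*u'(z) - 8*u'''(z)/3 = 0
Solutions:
 u(z) = C1 + Integral(C2*airyai(-3^(1/3)*z/2) + C3*airybi(-3^(1/3)*z/2), z)


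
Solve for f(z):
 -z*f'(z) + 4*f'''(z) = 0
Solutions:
 f(z) = C1 + Integral(C2*airyai(2^(1/3)*z/2) + C3*airybi(2^(1/3)*z/2), z)


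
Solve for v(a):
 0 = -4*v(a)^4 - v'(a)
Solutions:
 v(a) = (-3^(2/3) - 3*3^(1/6)*I)*(1/(C1 + 4*a))^(1/3)/6
 v(a) = (-3^(2/3) + 3*3^(1/6)*I)*(1/(C1 + 4*a))^(1/3)/6
 v(a) = (1/(C1 + 12*a))^(1/3)


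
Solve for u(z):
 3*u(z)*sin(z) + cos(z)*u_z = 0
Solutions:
 u(z) = C1*cos(z)^3


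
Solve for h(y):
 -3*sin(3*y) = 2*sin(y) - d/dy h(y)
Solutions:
 h(y) = C1 - 2*cos(y) - cos(3*y)


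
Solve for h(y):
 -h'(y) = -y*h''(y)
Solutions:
 h(y) = C1 + C2*y^2


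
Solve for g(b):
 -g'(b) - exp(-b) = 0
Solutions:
 g(b) = C1 + exp(-b)


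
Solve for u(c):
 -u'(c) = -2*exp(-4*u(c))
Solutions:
 u(c) = log(-I*(C1 + 8*c)^(1/4))
 u(c) = log(I*(C1 + 8*c)^(1/4))
 u(c) = log(-(C1 + 8*c)^(1/4))
 u(c) = log(C1 + 8*c)/4


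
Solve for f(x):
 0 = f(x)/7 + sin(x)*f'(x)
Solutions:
 f(x) = C1*(cos(x) + 1)^(1/14)/(cos(x) - 1)^(1/14)


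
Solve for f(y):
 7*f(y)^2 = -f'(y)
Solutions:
 f(y) = 1/(C1 + 7*y)


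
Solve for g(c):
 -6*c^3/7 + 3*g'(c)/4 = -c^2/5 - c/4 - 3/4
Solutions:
 g(c) = C1 + 2*c^4/7 - 4*c^3/45 - c^2/6 - c


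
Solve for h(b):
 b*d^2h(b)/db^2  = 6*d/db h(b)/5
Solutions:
 h(b) = C1 + C2*b^(11/5)


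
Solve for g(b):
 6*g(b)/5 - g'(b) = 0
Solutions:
 g(b) = C1*exp(6*b/5)


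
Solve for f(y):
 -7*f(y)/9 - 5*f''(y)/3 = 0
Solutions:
 f(y) = C1*sin(sqrt(105)*y/15) + C2*cos(sqrt(105)*y/15)


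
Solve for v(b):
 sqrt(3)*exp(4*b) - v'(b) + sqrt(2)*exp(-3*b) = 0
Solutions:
 v(b) = C1 + sqrt(3)*exp(4*b)/4 - sqrt(2)*exp(-3*b)/3


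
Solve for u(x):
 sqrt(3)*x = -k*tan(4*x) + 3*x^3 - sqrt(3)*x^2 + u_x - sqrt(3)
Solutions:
 u(x) = C1 - k*log(cos(4*x))/4 - 3*x^4/4 + sqrt(3)*x^3/3 + sqrt(3)*x^2/2 + sqrt(3)*x


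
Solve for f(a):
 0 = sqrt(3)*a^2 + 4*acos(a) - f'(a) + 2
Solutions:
 f(a) = C1 + sqrt(3)*a^3/3 + 4*a*acos(a) + 2*a - 4*sqrt(1 - a^2)


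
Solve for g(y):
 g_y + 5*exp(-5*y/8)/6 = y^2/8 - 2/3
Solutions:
 g(y) = C1 + y^3/24 - 2*y/3 + 4*exp(-5*y/8)/3


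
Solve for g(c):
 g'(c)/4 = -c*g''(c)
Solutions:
 g(c) = C1 + C2*c^(3/4)


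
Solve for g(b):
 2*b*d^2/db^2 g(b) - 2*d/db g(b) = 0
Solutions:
 g(b) = C1 + C2*b^2


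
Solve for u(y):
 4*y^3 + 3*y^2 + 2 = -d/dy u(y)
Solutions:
 u(y) = C1 - y^4 - y^3 - 2*y


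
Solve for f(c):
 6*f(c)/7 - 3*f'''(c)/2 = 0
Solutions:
 f(c) = C3*exp(14^(2/3)*c/7) + (C1*sin(14^(2/3)*sqrt(3)*c/14) + C2*cos(14^(2/3)*sqrt(3)*c/14))*exp(-14^(2/3)*c/14)


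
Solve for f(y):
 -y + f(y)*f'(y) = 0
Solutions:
 f(y) = -sqrt(C1 + y^2)
 f(y) = sqrt(C1 + y^2)


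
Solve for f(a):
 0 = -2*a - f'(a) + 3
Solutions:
 f(a) = C1 - a^2 + 3*a


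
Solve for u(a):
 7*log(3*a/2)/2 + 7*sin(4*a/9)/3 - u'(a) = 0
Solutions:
 u(a) = C1 + 7*a*log(a)/2 - 7*a/2 - 4*a*log(2) + a*log(6)/2 + 3*a*log(3) - 21*cos(4*a/9)/4


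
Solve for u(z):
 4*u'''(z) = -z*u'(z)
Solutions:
 u(z) = C1 + Integral(C2*airyai(-2^(1/3)*z/2) + C3*airybi(-2^(1/3)*z/2), z)


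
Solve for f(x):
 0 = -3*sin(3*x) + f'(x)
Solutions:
 f(x) = C1 - cos(3*x)


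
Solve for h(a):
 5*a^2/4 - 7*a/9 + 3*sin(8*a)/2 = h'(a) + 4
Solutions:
 h(a) = C1 + 5*a^3/12 - 7*a^2/18 - 4*a - 3*cos(8*a)/16


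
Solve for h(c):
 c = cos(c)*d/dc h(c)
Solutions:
 h(c) = C1 + Integral(c/cos(c), c)


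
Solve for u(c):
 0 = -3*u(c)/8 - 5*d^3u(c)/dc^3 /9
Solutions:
 u(c) = C3*exp(-3*5^(2/3)*c/10) + (C1*sin(3*sqrt(3)*5^(2/3)*c/20) + C2*cos(3*sqrt(3)*5^(2/3)*c/20))*exp(3*5^(2/3)*c/20)


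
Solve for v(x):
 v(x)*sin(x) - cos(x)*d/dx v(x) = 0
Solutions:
 v(x) = C1/cos(x)


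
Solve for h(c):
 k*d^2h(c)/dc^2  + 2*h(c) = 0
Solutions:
 h(c) = C1*exp(-sqrt(2)*c*sqrt(-1/k)) + C2*exp(sqrt(2)*c*sqrt(-1/k))


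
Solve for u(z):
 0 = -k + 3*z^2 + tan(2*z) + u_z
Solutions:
 u(z) = C1 + k*z - z^3 + log(cos(2*z))/2


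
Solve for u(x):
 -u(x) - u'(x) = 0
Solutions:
 u(x) = C1*exp(-x)


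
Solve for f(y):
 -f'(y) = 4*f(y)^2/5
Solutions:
 f(y) = 5/(C1 + 4*y)


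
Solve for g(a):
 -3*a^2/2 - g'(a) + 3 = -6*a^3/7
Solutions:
 g(a) = C1 + 3*a^4/14 - a^3/2 + 3*a


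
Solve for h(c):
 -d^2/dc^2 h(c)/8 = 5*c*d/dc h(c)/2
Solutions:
 h(c) = C1 + C2*erf(sqrt(10)*c)


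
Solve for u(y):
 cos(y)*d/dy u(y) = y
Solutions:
 u(y) = C1 + Integral(y/cos(y), y)


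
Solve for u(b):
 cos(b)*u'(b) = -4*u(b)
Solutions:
 u(b) = C1*(sin(b)^2 - 2*sin(b) + 1)/(sin(b)^2 + 2*sin(b) + 1)


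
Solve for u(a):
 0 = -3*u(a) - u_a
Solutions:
 u(a) = C1*exp(-3*a)


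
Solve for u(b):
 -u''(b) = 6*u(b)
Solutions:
 u(b) = C1*sin(sqrt(6)*b) + C2*cos(sqrt(6)*b)


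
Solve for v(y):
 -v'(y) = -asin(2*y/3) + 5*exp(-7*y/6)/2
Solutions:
 v(y) = C1 + y*asin(2*y/3) + sqrt(9 - 4*y^2)/2 + 15*exp(-7*y/6)/7


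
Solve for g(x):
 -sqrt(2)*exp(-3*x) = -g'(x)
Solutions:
 g(x) = C1 - sqrt(2)*exp(-3*x)/3


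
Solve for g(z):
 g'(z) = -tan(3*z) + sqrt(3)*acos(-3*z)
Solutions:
 g(z) = C1 + sqrt(3)*(z*acos(-3*z) + sqrt(1 - 9*z^2)/3) + log(cos(3*z))/3


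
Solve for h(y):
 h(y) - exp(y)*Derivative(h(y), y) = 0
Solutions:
 h(y) = C1*exp(-exp(-y))


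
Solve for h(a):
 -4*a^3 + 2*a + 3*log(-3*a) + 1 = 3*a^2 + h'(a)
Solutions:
 h(a) = C1 - a^4 - a^3 + a^2 + 3*a*log(-a) + a*(-2 + 3*log(3))


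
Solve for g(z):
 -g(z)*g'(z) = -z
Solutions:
 g(z) = -sqrt(C1 + z^2)
 g(z) = sqrt(C1 + z^2)


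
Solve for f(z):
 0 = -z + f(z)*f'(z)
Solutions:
 f(z) = -sqrt(C1 + z^2)
 f(z) = sqrt(C1 + z^2)


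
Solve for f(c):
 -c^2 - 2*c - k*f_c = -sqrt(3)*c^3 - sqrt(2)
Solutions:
 f(c) = C1 + sqrt(3)*c^4/(4*k) - c^3/(3*k) - c^2/k + sqrt(2)*c/k


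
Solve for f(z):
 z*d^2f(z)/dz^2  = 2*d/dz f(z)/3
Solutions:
 f(z) = C1 + C2*z^(5/3)


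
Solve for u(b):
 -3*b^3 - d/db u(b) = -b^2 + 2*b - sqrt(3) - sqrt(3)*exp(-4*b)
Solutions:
 u(b) = C1 - 3*b^4/4 + b^3/3 - b^2 + sqrt(3)*b - sqrt(3)*exp(-4*b)/4


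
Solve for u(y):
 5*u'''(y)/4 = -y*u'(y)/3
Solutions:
 u(y) = C1 + Integral(C2*airyai(-30^(2/3)*y/15) + C3*airybi(-30^(2/3)*y/15), y)


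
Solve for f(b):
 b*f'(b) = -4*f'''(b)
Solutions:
 f(b) = C1 + Integral(C2*airyai(-2^(1/3)*b/2) + C3*airybi(-2^(1/3)*b/2), b)


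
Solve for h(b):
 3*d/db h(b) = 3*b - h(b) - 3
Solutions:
 h(b) = C1*exp(-b/3) + 3*b - 12


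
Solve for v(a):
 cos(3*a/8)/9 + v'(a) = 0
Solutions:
 v(a) = C1 - 8*sin(3*a/8)/27


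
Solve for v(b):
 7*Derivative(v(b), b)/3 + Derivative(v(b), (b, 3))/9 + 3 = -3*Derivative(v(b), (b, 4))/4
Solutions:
 v(b) = C1 + C2*exp(b*(-8 + 8*2^(2/3)/(243*sqrt(2893849) + 413375)^(1/3) + 2^(1/3)*(243*sqrt(2893849) + 413375)^(1/3))/162)*sin(2^(1/3)*sqrt(3)*b*(-(243*sqrt(2893849) + 413375)^(1/3) + 8*2^(1/3)/(243*sqrt(2893849) + 413375)^(1/3))/162) + C3*exp(b*(-8 + 8*2^(2/3)/(243*sqrt(2893849) + 413375)^(1/3) + 2^(1/3)*(243*sqrt(2893849) + 413375)^(1/3))/162)*cos(2^(1/3)*sqrt(3)*b*(-(243*sqrt(2893849) + 413375)^(1/3) + 8*2^(1/3)/(243*sqrt(2893849) + 413375)^(1/3))/162) + C4*exp(-b*(8*2^(2/3)/(243*sqrt(2893849) + 413375)^(1/3) + 4 + 2^(1/3)*(243*sqrt(2893849) + 413375)^(1/3))/81) - 9*b/7


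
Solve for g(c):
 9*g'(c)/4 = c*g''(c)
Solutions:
 g(c) = C1 + C2*c^(13/4)


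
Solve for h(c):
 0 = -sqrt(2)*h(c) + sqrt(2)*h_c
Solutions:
 h(c) = C1*exp(c)


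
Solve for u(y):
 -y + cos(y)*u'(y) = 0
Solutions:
 u(y) = C1 + Integral(y/cos(y), y)


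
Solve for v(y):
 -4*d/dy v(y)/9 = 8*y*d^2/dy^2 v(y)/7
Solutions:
 v(y) = C1 + C2*y^(11/18)


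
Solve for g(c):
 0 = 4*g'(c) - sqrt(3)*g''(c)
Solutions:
 g(c) = C1 + C2*exp(4*sqrt(3)*c/3)


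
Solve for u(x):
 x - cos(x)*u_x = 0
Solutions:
 u(x) = C1 + Integral(x/cos(x), x)


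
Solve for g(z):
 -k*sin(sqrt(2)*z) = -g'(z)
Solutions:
 g(z) = C1 - sqrt(2)*k*cos(sqrt(2)*z)/2


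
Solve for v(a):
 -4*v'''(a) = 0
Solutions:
 v(a) = C1 + C2*a + C3*a^2


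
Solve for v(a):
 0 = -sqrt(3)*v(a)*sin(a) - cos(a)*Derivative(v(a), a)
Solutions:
 v(a) = C1*cos(a)^(sqrt(3))


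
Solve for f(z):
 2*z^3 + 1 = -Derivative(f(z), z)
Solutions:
 f(z) = C1 - z^4/2 - z


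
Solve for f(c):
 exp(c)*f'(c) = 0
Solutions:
 f(c) = C1


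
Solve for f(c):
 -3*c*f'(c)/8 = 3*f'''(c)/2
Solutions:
 f(c) = C1 + Integral(C2*airyai(-2^(1/3)*c/2) + C3*airybi(-2^(1/3)*c/2), c)


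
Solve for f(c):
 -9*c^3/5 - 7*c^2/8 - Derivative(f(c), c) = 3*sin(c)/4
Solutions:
 f(c) = C1 - 9*c^4/20 - 7*c^3/24 + 3*cos(c)/4


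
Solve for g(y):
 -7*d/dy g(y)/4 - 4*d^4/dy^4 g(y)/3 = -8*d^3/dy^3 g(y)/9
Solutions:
 g(y) = C1 + C2*exp(y*(32*2^(2/3)/(27*sqrt(310737) + 15053)^(1/3) + 16 + 2^(1/3)*(27*sqrt(310737) + 15053)^(1/3))/72)*sin(2^(1/3)*sqrt(3)*y*(-(27*sqrt(310737) + 15053)^(1/3) + 32*2^(1/3)/(27*sqrt(310737) + 15053)^(1/3))/72) + C3*exp(y*(32*2^(2/3)/(27*sqrt(310737) + 15053)^(1/3) + 16 + 2^(1/3)*(27*sqrt(310737) + 15053)^(1/3))/72)*cos(2^(1/3)*sqrt(3)*y*(-(27*sqrt(310737) + 15053)^(1/3) + 32*2^(1/3)/(27*sqrt(310737) + 15053)^(1/3))/72) + C4*exp(y*(-2^(1/3)*(27*sqrt(310737) + 15053)^(1/3) - 32*2^(2/3)/(27*sqrt(310737) + 15053)^(1/3) + 8)/36)


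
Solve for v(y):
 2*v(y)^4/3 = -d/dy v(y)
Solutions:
 v(y) = (-1 - sqrt(3)*I)*(1/(C1 + 2*y))^(1/3)/2
 v(y) = (-1 + sqrt(3)*I)*(1/(C1 + 2*y))^(1/3)/2
 v(y) = (1/(C1 + 2*y))^(1/3)


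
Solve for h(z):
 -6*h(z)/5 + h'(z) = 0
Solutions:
 h(z) = C1*exp(6*z/5)


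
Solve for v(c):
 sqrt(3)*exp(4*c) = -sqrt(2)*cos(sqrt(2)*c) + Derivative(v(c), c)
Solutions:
 v(c) = C1 + sqrt(3)*exp(4*c)/4 + sin(sqrt(2)*c)


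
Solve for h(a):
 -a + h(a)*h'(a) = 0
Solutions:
 h(a) = -sqrt(C1 + a^2)
 h(a) = sqrt(C1 + a^2)


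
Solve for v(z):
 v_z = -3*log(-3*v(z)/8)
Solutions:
 Integral(1/(log(-_y) - 3*log(2) + log(3)), (_y, v(z)))/3 = C1 - z


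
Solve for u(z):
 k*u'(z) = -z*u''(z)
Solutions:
 u(z) = C1 + z^(1 - re(k))*(C2*sin(log(z)*Abs(im(k))) + C3*cos(log(z)*im(k)))


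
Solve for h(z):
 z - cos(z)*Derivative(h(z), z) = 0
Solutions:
 h(z) = C1 + Integral(z/cos(z), z)


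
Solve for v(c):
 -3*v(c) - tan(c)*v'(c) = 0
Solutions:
 v(c) = C1/sin(c)^3


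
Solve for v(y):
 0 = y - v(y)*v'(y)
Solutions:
 v(y) = -sqrt(C1 + y^2)
 v(y) = sqrt(C1 + y^2)


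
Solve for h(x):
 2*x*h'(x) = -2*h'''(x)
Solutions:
 h(x) = C1 + Integral(C2*airyai(-x) + C3*airybi(-x), x)


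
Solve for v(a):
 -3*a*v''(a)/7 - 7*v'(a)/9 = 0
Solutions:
 v(a) = C1 + C2/a^(22/27)


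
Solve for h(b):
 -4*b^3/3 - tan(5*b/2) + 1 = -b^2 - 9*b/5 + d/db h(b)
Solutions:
 h(b) = C1 - b^4/3 + b^3/3 + 9*b^2/10 + b + 2*log(cos(5*b/2))/5


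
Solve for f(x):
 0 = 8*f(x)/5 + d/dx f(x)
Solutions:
 f(x) = C1*exp(-8*x/5)


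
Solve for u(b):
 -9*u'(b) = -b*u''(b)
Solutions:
 u(b) = C1 + C2*b^10


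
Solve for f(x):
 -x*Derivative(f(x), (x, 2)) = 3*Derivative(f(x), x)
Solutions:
 f(x) = C1 + C2/x^2


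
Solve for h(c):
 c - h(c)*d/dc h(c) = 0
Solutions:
 h(c) = -sqrt(C1 + c^2)
 h(c) = sqrt(C1 + c^2)


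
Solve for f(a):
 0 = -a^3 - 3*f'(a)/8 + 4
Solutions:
 f(a) = C1 - 2*a^4/3 + 32*a/3


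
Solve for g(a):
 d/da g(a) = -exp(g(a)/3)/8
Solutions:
 g(a) = 3*log(1/(C1 + a)) + 3*log(24)


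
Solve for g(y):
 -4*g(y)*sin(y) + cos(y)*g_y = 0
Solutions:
 g(y) = C1/cos(y)^4


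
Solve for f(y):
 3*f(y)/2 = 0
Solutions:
 f(y) = 0


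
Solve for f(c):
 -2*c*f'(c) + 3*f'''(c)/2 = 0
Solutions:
 f(c) = C1 + Integral(C2*airyai(6^(2/3)*c/3) + C3*airybi(6^(2/3)*c/3), c)


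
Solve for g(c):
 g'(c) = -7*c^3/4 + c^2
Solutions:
 g(c) = C1 - 7*c^4/16 + c^3/3


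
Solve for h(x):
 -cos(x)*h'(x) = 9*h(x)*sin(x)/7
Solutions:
 h(x) = C1*cos(x)^(9/7)


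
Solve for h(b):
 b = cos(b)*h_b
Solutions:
 h(b) = C1 + Integral(b/cos(b), b)


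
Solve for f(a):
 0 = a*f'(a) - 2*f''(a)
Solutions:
 f(a) = C1 + C2*erfi(a/2)


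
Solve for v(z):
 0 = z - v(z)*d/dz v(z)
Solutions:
 v(z) = -sqrt(C1 + z^2)
 v(z) = sqrt(C1 + z^2)


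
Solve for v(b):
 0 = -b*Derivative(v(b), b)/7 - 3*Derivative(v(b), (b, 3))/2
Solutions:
 v(b) = C1 + Integral(C2*airyai(-2^(1/3)*21^(2/3)*b/21) + C3*airybi(-2^(1/3)*21^(2/3)*b/21), b)


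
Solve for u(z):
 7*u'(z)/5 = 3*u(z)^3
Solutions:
 u(z) = -sqrt(14)*sqrt(-1/(C1 + 15*z))/2
 u(z) = sqrt(14)*sqrt(-1/(C1 + 15*z))/2


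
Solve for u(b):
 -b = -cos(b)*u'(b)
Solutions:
 u(b) = C1 + Integral(b/cos(b), b)


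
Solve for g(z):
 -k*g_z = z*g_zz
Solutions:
 g(z) = C1 + z^(1 - re(k))*(C2*sin(log(z)*Abs(im(k))) + C3*cos(log(z)*im(k)))


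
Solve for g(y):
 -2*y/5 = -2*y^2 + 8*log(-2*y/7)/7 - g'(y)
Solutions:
 g(y) = C1 - 2*y^3/3 + y^2/5 + 8*y*log(-y)/7 + 8*y*(-log(7) - 1 + log(2))/7


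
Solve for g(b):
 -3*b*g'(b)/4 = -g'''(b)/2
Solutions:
 g(b) = C1 + Integral(C2*airyai(2^(2/3)*3^(1/3)*b/2) + C3*airybi(2^(2/3)*3^(1/3)*b/2), b)


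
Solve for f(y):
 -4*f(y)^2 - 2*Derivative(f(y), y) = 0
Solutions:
 f(y) = 1/(C1 + 2*y)


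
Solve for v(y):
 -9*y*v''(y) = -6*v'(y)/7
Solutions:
 v(y) = C1 + C2*y^(23/21)


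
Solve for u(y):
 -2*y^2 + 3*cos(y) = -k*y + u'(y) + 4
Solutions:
 u(y) = C1 + k*y^2/2 - 2*y^3/3 - 4*y + 3*sin(y)


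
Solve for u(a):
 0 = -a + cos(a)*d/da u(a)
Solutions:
 u(a) = C1 + Integral(a/cos(a), a)


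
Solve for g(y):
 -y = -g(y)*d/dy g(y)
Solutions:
 g(y) = -sqrt(C1 + y^2)
 g(y) = sqrt(C1 + y^2)


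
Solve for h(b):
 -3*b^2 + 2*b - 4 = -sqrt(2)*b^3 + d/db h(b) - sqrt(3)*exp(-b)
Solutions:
 h(b) = C1 + sqrt(2)*b^4/4 - b^3 + b^2 - 4*b - sqrt(3)*exp(-b)


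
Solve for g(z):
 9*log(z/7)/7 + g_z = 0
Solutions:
 g(z) = C1 - 9*z*log(z)/7 + 9*z/7 + 9*z*log(7)/7


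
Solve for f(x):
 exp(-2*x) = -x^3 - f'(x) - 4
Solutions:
 f(x) = C1 - x^4/4 - 4*x + exp(-2*x)/2


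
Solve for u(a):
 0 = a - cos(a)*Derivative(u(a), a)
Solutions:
 u(a) = C1 + Integral(a/cos(a), a)


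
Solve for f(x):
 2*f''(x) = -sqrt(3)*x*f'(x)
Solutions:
 f(x) = C1 + C2*erf(3^(1/4)*x/2)


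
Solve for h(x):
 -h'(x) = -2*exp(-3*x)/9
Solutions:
 h(x) = C1 - 2*exp(-3*x)/27


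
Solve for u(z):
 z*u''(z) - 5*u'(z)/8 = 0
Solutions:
 u(z) = C1 + C2*z^(13/8)


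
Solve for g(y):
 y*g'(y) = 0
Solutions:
 g(y) = C1


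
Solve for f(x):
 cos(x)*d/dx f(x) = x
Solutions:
 f(x) = C1 + Integral(x/cos(x), x)


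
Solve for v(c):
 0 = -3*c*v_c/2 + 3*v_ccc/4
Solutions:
 v(c) = C1 + Integral(C2*airyai(2^(1/3)*c) + C3*airybi(2^(1/3)*c), c)


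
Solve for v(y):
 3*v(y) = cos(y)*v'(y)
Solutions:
 v(y) = C1*(sin(y) + 1)^(3/2)/(sin(y) - 1)^(3/2)


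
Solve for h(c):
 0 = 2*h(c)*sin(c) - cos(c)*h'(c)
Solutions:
 h(c) = C1/cos(c)^2


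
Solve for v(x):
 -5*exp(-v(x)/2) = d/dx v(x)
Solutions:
 v(x) = 2*log(C1 - 5*x/2)


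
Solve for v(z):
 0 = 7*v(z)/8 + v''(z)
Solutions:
 v(z) = C1*sin(sqrt(14)*z/4) + C2*cos(sqrt(14)*z/4)


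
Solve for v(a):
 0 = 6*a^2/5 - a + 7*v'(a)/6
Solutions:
 v(a) = C1 - 12*a^3/35 + 3*a^2/7


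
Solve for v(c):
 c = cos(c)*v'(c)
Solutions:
 v(c) = C1 + Integral(c/cos(c), c)


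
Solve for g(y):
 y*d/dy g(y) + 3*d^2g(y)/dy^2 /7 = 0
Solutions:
 g(y) = C1 + C2*erf(sqrt(42)*y/6)


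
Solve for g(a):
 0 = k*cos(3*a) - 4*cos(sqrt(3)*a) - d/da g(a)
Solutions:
 g(a) = C1 + k*sin(3*a)/3 - 4*sqrt(3)*sin(sqrt(3)*a)/3


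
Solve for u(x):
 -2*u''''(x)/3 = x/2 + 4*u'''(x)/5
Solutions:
 u(x) = C1 + C2*x + C3*x^2 + C4*exp(-6*x/5) - 5*x^4/192 + 25*x^3/288


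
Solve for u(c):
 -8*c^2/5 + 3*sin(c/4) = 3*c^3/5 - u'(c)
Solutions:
 u(c) = C1 + 3*c^4/20 + 8*c^3/15 + 12*cos(c/4)


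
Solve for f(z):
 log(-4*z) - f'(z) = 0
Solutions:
 f(z) = C1 + z*log(-z) + z*(-1 + 2*log(2))


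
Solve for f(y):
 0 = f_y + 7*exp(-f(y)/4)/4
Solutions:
 f(y) = 4*log(C1 - 7*y/16)


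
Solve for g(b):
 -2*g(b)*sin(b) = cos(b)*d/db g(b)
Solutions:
 g(b) = C1*cos(b)^2


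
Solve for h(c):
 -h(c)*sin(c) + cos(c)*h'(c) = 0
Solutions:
 h(c) = C1/cos(c)


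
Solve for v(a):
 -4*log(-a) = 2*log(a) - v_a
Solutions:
 v(a) = C1 + 6*a*log(a) + 2*a*(-3 + 2*I*pi)


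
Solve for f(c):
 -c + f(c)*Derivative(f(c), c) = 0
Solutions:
 f(c) = -sqrt(C1 + c^2)
 f(c) = sqrt(C1 + c^2)


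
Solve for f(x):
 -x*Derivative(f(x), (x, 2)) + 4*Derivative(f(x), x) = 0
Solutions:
 f(x) = C1 + C2*x^5


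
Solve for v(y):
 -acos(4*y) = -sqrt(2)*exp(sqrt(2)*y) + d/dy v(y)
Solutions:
 v(y) = C1 - y*acos(4*y) + sqrt(1 - 16*y^2)/4 + exp(sqrt(2)*y)


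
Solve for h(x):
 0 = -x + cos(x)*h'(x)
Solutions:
 h(x) = C1 + Integral(x/cos(x), x)


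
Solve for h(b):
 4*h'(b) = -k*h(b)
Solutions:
 h(b) = C1*exp(-b*k/4)


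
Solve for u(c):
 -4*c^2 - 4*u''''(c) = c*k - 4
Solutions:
 u(c) = C1 + C2*c + C3*c^2 + C4*c^3 - c^6/360 - c^5*k/480 + c^4/24


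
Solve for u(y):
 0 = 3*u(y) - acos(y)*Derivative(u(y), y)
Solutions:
 u(y) = C1*exp(3*Integral(1/acos(y), y))


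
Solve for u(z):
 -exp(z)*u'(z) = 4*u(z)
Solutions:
 u(z) = C1*exp(4*exp(-z))


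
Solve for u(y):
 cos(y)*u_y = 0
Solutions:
 u(y) = C1


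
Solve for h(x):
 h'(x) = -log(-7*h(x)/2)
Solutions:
 Integral(1/(log(-_y) - log(2) + log(7)), (_y, h(x))) = C1 - x


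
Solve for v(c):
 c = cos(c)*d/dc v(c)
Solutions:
 v(c) = C1 + Integral(c/cos(c), c)


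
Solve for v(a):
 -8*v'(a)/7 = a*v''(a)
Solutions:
 v(a) = C1 + C2/a^(1/7)


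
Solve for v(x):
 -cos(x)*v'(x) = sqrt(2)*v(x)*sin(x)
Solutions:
 v(x) = C1*cos(x)^(sqrt(2))


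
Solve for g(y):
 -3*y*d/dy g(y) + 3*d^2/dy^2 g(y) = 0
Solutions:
 g(y) = C1 + C2*erfi(sqrt(2)*y/2)


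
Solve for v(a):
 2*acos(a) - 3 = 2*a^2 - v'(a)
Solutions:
 v(a) = C1 + 2*a^3/3 - 2*a*acos(a) + 3*a + 2*sqrt(1 - a^2)


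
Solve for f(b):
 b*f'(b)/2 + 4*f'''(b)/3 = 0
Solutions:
 f(b) = C1 + Integral(C2*airyai(-3^(1/3)*b/2) + C3*airybi(-3^(1/3)*b/2), b)


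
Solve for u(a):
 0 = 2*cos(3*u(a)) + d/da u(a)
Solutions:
 u(a) = -asin((C1 + exp(12*a))/(C1 - exp(12*a)))/3 + pi/3
 u(a) = asin((C1 + exp(12*a))/(C1 - exp(12*a)))/3


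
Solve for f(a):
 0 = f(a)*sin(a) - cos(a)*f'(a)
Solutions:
 f(a) = C1/cos(a)


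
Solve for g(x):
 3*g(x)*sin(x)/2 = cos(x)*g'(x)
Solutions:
 g(x) = C1/cos(x)^(3/2)


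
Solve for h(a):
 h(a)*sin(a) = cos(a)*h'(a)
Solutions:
 h(a) = C1/cos(a)


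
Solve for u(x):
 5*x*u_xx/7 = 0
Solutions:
 u(x) = C1 + C2*x


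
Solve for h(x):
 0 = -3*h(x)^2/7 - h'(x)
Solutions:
 h(x) = 7/(C1 + 3*x)


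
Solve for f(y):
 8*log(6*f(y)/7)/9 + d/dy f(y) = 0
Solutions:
 9*Integral(1/(log(_y) - log(7) + log(6)), (_y, f(y)))/8 = C1 - y


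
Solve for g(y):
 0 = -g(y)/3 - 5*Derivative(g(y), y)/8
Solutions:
 g(y) = C1*exp(-8*y/15)


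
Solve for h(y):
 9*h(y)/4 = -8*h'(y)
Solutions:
 h(y) = C1*exp(-9*y/32)


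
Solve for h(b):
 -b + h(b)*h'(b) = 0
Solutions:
 h(b) = -sqrt(C1 + b^2)
 h(b) = sqrt(C1 + b^2)


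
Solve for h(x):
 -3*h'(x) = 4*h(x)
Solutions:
 h(x) = C1*exp(-4*x/3)


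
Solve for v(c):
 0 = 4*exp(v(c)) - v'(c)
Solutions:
 v(c) = log(-1/(C1 + 4*c))


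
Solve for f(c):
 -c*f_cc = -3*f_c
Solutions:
 f(c) = C1 + C2*c^4


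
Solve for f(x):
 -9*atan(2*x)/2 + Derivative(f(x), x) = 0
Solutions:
 f(x) = C1 + 9*x*atan(2*x)/2 - 9*log(4*x^2 + 1)/8


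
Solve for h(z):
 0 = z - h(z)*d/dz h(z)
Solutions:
 h(z) = -sqrt(C1 + z^2)
 h(z) = sqrt(C1 + z^2)


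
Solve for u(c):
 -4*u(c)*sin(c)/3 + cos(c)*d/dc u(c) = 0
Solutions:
 u(c) = C1/cos(c)^(4/3)


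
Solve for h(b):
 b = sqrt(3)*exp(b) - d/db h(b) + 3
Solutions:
 h(b) = C1 - b^2/2 + 3*b + sqrt(3)*exp(b)


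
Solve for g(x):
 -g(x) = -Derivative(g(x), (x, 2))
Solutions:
 g(x) = C1*exp(-x) + C2*exp(x)


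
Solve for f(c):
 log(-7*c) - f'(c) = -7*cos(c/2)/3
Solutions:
 f(c) = C1 + c*log(-c) - c + c*log(7) + 14*sin(c/2)/3


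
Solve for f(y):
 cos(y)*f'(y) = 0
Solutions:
 f(y) = C1


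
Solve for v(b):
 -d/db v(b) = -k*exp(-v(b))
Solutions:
 v(b) = log(C1 + b*k)


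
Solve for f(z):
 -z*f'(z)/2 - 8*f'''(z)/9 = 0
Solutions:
 f(z) = C1 + Integral(C2*airyai(-6^(2/3)*z/4) + C3*airybi(-6^(2/3)*z/4), z)


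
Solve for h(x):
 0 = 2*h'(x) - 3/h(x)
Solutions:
 h(x) = -sqrt(C1 + 3*x)
 h(x) = sqrt(C1 + 3*x)


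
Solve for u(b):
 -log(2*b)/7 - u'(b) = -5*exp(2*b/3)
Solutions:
 u(b) = C1 - b*log(b)/7 + b*(1 - log(2))/7 + 15*exp(2*b/3)/2


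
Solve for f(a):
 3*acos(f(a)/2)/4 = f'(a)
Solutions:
 Integral(1/acos(_y/2), (_y, f(a))) = C1 + 3*a/4


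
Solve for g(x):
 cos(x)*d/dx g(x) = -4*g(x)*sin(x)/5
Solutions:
 g(x) = C1*cos(x)^(4/5)


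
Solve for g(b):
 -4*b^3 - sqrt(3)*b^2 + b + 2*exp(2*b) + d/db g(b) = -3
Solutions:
 g(b) = C1 + b^4 + sqrt(3)*b^3/3 - b^2/2 - 3*b - exp(2*b)


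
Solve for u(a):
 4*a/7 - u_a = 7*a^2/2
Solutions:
 u(a) = C1 - 7*a^3/6 + 2*a^2/7


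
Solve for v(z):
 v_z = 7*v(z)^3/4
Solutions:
 v(z) = -sqrt(2)*sqrt(-1/(C1 + 7*z))
 v(z) = sqrt(2)*sqrt(-1/(C1 + 7*z))


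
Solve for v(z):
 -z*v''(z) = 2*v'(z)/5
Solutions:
 v(z) = C1 + C2*z^(3/5)


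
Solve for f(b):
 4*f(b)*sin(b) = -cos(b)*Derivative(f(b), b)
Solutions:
 f(b) = C1*cos(b)^4


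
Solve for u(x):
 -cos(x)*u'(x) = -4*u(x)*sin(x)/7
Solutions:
 u(x) = C1/cos(x)^(4/7)


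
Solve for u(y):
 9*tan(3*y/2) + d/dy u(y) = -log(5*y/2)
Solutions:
 u(y) = C1 - y*log(y) - y*log(5) + y*log(2) + y + 6*log(cos(3*y/2))


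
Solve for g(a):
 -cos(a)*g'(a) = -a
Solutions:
 g(a) = C1 + Integral(a/cos(a), a)


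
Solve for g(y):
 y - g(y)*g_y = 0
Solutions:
 g(y) = -sqrt(C1 + y^2)
 g(y) = sqrt(C1 + y^2)


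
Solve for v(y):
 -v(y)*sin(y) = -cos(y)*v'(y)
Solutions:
 v(y) = C1/cos(y)


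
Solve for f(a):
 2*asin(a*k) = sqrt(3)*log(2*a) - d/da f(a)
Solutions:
 f(a) = C1 + sqrt(3)*a*(log(a) - 1) + sqrt(3)*a*log(2) - 2*Piecewise((a*asin(a*k) + sqrt(-a^2*k^2 + 1)/k, Ne(k, 0)), (0, True))


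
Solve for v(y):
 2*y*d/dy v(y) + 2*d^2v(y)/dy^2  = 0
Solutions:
 v(y) = C1 + C2*erf(sqrt(2)*y/2)


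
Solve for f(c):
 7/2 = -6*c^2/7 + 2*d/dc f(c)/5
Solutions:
 f(c) = C1 + 5*c^3/7 + 35*c/4


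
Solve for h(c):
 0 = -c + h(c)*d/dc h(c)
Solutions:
 h(c) = -sqrt(C1 + c^2)
 h(c) = sqrt(C1 + c^2)


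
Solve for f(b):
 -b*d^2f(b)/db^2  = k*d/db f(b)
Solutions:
 f(b) = C1 + b^(1 - re(k))*(C2*sin(log(b)*Abs(im(k))) + C3*cos(log(b)*im(k)))


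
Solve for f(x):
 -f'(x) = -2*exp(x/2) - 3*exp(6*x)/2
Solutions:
 f(x) = C1 + 4*exp(x/2) + exp(6*x)/4


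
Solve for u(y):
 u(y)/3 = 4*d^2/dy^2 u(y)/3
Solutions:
 u(y) = C1*exp(-y/2) + C2*exp(y/2)


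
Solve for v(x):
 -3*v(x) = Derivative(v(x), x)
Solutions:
 v(x) = C1*exp(-3*x)


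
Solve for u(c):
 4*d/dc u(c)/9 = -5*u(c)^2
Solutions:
 u(c) = 4/(C1 + 45*c)


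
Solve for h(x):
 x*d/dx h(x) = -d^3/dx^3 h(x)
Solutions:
 h(x) = C1 + Integral(C2*airyai(-x) + C3*airybi(-x), x)


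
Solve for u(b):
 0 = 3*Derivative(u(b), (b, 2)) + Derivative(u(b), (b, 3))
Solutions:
 u(b) = C1 + C2*b + C3*exp(-3*b)


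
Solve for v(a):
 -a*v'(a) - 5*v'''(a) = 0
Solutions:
 v(a) = C1 + Integral(C2*airyai(-5^(2/3)*a/5) + C3*airybi(-5^(2/3)*a/5), a)


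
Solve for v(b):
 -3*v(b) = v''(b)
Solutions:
 v(b) = C1*sin(sqrt(3)*b) + C2*cos(sqrt(3)*b)


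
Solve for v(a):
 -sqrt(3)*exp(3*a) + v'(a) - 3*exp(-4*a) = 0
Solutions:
 v(a) = C1 + sqrt(3)*exp(3*a)/3 - 3*exp(-4*a)/4


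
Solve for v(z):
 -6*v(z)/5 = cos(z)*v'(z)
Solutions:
 v(z) = C1*(sin(z) - 1)^(3/5)/(sin(z) + 1)^(3/5)


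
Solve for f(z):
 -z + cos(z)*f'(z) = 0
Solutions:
 f(z) = C1 + Integral(z/cos(z), z)


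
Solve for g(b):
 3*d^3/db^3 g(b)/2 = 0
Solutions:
 g(b) = C1 + C2*b + C3*b^2


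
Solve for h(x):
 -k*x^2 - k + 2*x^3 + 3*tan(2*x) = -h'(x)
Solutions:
 h(x) = C1 + k*x^3/3 + k*x - x^4/2 + 3*log(cos(2*x))/2


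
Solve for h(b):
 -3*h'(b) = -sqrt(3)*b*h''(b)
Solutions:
 h(b) = C1 + C2*b^(1 + sqrt(3))


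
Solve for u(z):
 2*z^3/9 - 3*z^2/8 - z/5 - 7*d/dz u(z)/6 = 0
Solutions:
 u(z) = C1 + z^4/21 - 3*z^3/28 - 3*z^2/35


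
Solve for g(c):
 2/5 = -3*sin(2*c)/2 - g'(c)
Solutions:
 g(c) = C1 - 2*c/5 + 3*cos(2*c)/4


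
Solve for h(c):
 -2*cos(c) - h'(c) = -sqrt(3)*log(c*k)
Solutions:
 h(c) = C1 + sqrt(3)*c*(log(c*k) - 1) - 2*sin(c)


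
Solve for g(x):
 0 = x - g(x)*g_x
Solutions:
 g(x) = -sqrt(C1 + x^2)
 g(x) = sqrt(C1 + x^2)


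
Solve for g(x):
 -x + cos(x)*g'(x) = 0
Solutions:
 g(x) = C1 + Integral(x/cos(x), x)


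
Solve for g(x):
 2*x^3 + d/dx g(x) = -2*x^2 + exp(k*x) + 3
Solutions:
 g(x) = C1 - x^4/2 - 2*x^3/3 + 3*x + exp(k*x)/k


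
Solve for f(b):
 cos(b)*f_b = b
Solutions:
 f(b) = C1 + Integral(b/cos(b), b)


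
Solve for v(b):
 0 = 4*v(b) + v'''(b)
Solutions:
 v(b) = C3*exp(-2^(2/3)*b) + (C1*sin(2^(2/3)*sqrt(3)*b/2) + C2*cos(2^(2/3)*sqrt(3)*b/2))*exp(2^(2/3)*b/2)


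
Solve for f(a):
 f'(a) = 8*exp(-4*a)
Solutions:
 f(a) = C1 - 2*exp(-4*a)


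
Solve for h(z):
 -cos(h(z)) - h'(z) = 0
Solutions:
 h(z) = pi - asin((C1 + exp(2*z))/(C1 - exp(2*z)))
 h(z) = asin((C1 + exp(2*z))/(C1 - exp(2*z)))


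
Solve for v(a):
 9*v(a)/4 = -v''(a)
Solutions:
 v(a) = C1*sin(3*a/2) + C2*cos(3*a/2)


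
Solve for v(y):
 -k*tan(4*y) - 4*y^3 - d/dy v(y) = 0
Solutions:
 v(y) = C1 + k*log(cos(4*y))/4 - y^4


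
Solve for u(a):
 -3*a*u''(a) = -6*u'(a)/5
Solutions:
 u(a) = C1 + C2*a^(7/5)


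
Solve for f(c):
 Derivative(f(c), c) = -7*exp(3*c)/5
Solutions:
 f(c) = C1 - 7*exp(3*c)/15


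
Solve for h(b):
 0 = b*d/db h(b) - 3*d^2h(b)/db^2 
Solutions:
 h(b) = C1 + C2*erfi(sqrt(6)*b/6)


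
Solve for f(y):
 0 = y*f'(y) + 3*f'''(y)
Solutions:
 f(y) = C1 + Integral(C2*airyai(-3^(2/3)*y/3) + C3*airybi(-3^(2/3)*y/3), y)


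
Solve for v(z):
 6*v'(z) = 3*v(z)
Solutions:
 v(z) = C1*exp(z/2)


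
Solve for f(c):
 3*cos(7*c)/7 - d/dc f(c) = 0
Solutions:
 f(c) = C1 + 3*sin(7*c)/49


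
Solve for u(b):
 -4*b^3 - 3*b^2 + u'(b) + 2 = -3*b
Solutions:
 u(b) = C1 + b^4 + b^3 - 3*b^2/2 - 2*b


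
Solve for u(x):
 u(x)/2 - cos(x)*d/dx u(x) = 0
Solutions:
 u(x) = C1*(sin(x) + 1)^(1/4)/(sin(x) - 1)^(1/4)


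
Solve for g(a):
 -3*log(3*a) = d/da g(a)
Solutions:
 g(a) = C1 - 3*a*log(a) - a*log(27) + 3*a


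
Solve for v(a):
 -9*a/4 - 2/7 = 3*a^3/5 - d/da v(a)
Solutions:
 v(a) = C1 + 3*a^4/20 + 9*a^2/8 + 2*a/7


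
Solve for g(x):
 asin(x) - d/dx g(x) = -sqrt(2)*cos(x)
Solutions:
 g(x) = C1 + x*asin(x) + sqrt(1 - x^2) + sqrt(2)*sin(x)


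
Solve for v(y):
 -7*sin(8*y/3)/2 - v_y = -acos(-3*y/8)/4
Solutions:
 v(y) = C1 + y*acos(-3*y/8)/4 + sqrt(64 - 9*y^2)/12 + 21*cos(8*y/3)/16


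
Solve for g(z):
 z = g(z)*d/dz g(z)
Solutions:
 g(z) = -sqrt(C1 + z^2)
 g(z) = sqrt(C1 + z^2)


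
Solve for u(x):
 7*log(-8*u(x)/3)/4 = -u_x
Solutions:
 4*Integral(1/(log(-_y) - log(3) + 3*log(2)), (_y, u(x)))/7 = C1 - x


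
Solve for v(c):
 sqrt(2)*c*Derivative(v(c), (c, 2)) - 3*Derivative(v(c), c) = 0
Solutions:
 v(c) = C1 + C2*c^(1 + 3*sqrt(2)/2)


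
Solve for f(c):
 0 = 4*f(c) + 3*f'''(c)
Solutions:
 f(c) = C3*exp(-6^(2/3)*c/3) + (C1*sin(2^(2/3)*3^(1/6)*c/2) + C2*cos(2^(2/3)*3^(1/6)*c/2))*exp(6^(2/3)*c/6)


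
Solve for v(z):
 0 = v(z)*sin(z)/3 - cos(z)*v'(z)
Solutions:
 v(z) = C1/cos(z)^(1/3)


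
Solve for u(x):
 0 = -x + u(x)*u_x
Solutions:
 u(x) = -sqrt(C1 + x^2)
 u(x) = sqrt(C1 + x^2)


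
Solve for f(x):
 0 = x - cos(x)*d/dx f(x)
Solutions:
 f(x) = C1 + Integral(x/cos(x), x)


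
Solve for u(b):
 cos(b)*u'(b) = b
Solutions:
 u(b) = C1 + Integral(b/cos(b), b)


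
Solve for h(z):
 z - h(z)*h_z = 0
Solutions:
 h(z) = -sqrt(C1 + z^2)
 h(z) = sqrt(C1 + z^2)


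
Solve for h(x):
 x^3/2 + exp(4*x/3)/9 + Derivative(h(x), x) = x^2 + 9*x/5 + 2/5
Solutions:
 h(x) = C1 - x^4/8 + x^3/3 + 9*x^2/10 + 2*x/5 - exp(4*x/3)/12


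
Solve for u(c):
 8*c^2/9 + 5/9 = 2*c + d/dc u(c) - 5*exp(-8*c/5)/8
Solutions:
 u(c) = C1 + 8*c^3/27 - c^2 + 5*c/9 - 25*exp(-8*c/5)/64


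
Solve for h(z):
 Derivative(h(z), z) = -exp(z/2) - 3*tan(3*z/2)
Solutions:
 h(z) = C1 - 2*exp(z/2) + 2*log(cos(3*z/2))


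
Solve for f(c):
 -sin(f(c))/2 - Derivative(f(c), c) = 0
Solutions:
 f(c) = -acos((-C1 - exp(c))/(C1 - exp(c))) + 2*pi
 f(c) = acos((-C1 - exp(c))/(C1 - exp(c)))


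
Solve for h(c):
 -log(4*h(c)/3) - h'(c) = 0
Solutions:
 Integral(1/(log(_y) - log(3) + 2*log(2)), (_y, h(c))) = C1 - c


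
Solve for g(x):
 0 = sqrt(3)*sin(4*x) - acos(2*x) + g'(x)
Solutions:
 g(x) = C1 + x*acos(2*x) - sqrt(1 - 4*x^2)/2 + sqrt(3)*cos(4*x)/4


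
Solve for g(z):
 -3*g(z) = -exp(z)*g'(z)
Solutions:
 g(z) = C1*exp(-3*exp(-z))


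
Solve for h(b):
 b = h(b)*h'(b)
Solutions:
 h(b) = -sqrt(C1 + b^2)
 h(b) = sqrt(C1 + b^2)


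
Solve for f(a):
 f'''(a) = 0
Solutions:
 f(a) = C1 + C2*a + C3*a^2


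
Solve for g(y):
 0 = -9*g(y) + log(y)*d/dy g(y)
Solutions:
 g(y) = C1*exp(9*li(y))


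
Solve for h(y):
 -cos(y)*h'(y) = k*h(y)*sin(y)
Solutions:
 h(y) = C1*exp(k*log(cos(y)))


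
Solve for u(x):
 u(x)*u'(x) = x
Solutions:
 u(x) = -sqrt(C1 + x^2)
 u(x) = sqrt(C1 + x^2)


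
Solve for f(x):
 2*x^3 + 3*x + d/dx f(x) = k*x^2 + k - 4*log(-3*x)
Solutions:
 f(x) = C1 + k*x^3/3 - x^4/2 - 3*x^2/2 + x*(k - 4*log(3) + 4) - 4*x*log(-x)


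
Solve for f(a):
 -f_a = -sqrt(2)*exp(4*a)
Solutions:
 f(a) = C1 + sqrt(2)*exp(4*a)/4


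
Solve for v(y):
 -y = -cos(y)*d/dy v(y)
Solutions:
 v(y) = C1 + Integral(y/cos(y), y)


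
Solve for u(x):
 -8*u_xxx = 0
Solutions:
 u(x) = C1 + C2*x + C3*x^2


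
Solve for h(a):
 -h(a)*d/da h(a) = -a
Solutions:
 h(a) = -sqrt(C1 + a^2)
 h(a) = sqrt(C1 + a^2)


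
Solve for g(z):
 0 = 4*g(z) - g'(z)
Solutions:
 g(z) = C1*exp(4*z)


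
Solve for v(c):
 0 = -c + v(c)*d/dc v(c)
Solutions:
 v(c) = -sqrt(C1 + c^2)
 v(c) = sqrt(C1 + c^2)


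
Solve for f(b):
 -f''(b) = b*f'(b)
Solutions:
 f(b) = C1 + C2*erf(sqrt(2)*b/2)


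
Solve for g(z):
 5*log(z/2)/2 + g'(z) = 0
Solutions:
 g(z) = C1 - 5*z*log(z)/2 + 5*z*log(2)/2 + 5*z/2


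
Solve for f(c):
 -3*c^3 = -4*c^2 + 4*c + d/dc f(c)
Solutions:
 f(c) = C1 - 3*c^4/4 + 4*c^3/3 - 2*c^2


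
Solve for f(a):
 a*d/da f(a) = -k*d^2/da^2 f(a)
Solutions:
 f(a) = C1 + C2*sqrt(k)*erf(sqrt(2)*a*sqrt(1/k)/2)


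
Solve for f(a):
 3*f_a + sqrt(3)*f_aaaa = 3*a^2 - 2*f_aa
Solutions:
 f(a) = C1 + C2*exp(-a*(-2^(2/3)*3^(1/6)*(27 + sqrt(32*sqrt(3) + 729))^(1/3) + 4*6^(1/3)/(27 + sqrt(32*sqrt(3) + 729))^(1/3))/12)*sin(a*(4*2^(1/3)*3^(5/6)/(27 + sqrt(32*sqrt(3) + 729))^(1/3) + 6^(2/3)*(27 + sqrt(32*sqrt(3) + 729))^(1/3))/12) + C3*exp(-a*(-2^(2/3)*3^(1/6)*(27 + sqrt(32*sqrt(3) + 729))^(1/3) + 4*6^(1/3)/(27 + sqrt(32*sqrt(3) + 729))^(1/3))/12)*cos(a*(4*2^(1/3)*3^(5/6)/(27 + sqrt(32*sqrt(3) + 729))^(1/3) + 6^(2/3)*(27 + sqrt(32*sqrt(3) + 729))^(1/3))/12) + C4*exp(a*(-2^(2/3)*3^(1/6)*(27 + sqrt(32*sqrt(3) + 729))^(1/3) + 4*6^(1/3)/(27 + sqrt(32*sqrt(3) + 729))^(1/3))/6) + a^3/3 - 2*a^2/3 + 8*a/9


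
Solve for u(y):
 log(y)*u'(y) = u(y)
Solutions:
 u(y) = C1*exp(li(y))


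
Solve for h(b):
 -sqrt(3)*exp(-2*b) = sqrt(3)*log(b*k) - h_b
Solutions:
 h(b) = C1 + sqrt(3)*b*log(b*k) - sqrt(3)*b - sqrt(3)*exp(-2*b)/2


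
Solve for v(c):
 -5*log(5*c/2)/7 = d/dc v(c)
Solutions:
 v(c) = C1 - 5*c*log(c)/7 - 5*c*log(5)/7 + 5*c*log(2)/7 + 5*c/7


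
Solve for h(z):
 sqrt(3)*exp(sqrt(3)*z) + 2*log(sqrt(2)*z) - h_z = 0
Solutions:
 h(z) = C1 + 2*z*log(z) + z*(-2 + log(2)) + exp(sqrt(3)*z)


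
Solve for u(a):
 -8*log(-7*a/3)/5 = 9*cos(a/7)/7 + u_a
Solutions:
 u(a) = C1 - 8*a*log(-a)/5 - 8*a*log(7)/5 + 8*a/5 + 8*a*log(3)/5 - 9*sin(a/7)


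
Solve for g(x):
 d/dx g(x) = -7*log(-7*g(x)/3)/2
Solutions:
 2*Integral(1/(log(-_y) - log(3) + log(7)), (_y, g(x)))/7 = C1 - x


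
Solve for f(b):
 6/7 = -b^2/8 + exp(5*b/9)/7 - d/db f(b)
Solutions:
 f(b) = C1 - b^3/24 - 6*b/7 + 9*exp(5*b/9)/35


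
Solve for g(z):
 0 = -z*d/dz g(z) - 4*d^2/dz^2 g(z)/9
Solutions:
 g(z) = C1 + C2*erf(3*sqrt(2)*z/4)


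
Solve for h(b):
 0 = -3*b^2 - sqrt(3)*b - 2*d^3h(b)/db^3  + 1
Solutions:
 h(b) = C1 + C2*b + C3*b^2 - b^5/40 - sqrt(3)*b^4/48 + b^3/12


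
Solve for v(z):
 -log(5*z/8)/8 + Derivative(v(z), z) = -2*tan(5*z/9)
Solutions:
 v(z) = C1 + z*log(z)/8 - 3*z*log(2)/8 - z/8 + z*log(5)/8 + 18*log(cos(5*z/9))/5


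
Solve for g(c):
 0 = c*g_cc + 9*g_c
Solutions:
 g(c) = C1 + C2/c^8


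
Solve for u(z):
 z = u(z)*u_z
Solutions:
 u(z) = -sqrt(C1 + z^2)
 u(z) = sqrt(C1 + z^2)


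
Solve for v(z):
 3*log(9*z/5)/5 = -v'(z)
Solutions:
 v(z) = C1 - 3*z*log(z)/5 - 6*z*log(3)/5 + 3*z/5 + 3*z*log(5)/5


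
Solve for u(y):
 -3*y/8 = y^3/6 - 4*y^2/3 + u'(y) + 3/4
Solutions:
 u(y) = C1 - y^4/24 + 4*y^3/9 - 3*y^2/16 - 3*y/4


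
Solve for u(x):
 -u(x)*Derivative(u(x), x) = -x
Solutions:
 u(x) = -sqrt(C1 + x^2)
 u(x) = sqrt(C1 + x^2)


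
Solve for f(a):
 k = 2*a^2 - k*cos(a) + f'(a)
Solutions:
 f(a) = C1 - 2*a^3/3 + a*k + k*sin(a)


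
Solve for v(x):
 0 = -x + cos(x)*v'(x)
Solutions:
 v(x) = C1 + Integral(x/cos(x), x)


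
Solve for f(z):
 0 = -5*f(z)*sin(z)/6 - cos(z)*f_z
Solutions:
 f(z) = C1*cos(z)^(5/6)


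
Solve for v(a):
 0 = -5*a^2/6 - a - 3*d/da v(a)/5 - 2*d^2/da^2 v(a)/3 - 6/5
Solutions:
 v(a) = C1 + C2*exp(-9*a/10) - 25*a^3/54 + 115*a^2/162 - 2608*a/729


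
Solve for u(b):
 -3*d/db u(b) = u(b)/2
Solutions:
 u(b) = C1*exp(-b/6)


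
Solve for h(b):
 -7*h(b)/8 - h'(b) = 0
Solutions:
 h(b) = C1*exp(-7*b/8)


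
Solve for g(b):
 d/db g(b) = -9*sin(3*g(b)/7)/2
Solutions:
 9*b/2 + 7*log(cos(3*g(b)/7) - 1)/6 - 7*log(cos(3*g(b)/7) + 1)/6 = C1


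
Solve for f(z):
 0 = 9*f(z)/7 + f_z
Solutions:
 f(z) = C1*exp(-9*z/7)


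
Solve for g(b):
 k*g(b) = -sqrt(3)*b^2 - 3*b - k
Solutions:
 g(b) = (-sqrt(3)*b^2 - 3*b - k)/k


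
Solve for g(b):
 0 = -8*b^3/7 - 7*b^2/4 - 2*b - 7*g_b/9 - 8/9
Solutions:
 g(b) = C1 - 18*b^4/49 - 3*b^3/4 - 9*b^2/7 - 8*b/7


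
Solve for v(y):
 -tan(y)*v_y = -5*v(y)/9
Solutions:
 v(y) = C1*sin(y)^(5/9)


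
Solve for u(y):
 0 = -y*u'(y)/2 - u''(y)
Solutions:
 u(y) = C1 + C2*erf(y/2)


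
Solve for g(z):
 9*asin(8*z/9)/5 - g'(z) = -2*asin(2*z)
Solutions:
 g(z) = C1 + 9*z*asin(8*z/9)/5 + 2*z*asin(2*z) + sqrt(1 - 4*z^2) + 9*sqrt(81 - 64*z^2)/40


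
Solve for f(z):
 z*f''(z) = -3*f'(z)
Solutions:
 f(z) = C1 + C2/z^2


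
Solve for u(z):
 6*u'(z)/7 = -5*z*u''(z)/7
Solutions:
 u(z) = C1 + C2/z^(1/5)


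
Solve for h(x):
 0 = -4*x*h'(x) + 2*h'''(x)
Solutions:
 h(x) = C1 + Integral(C2*airyai(2^(1/3)*x) + C3*airybi(2^(1/3)*x), x)


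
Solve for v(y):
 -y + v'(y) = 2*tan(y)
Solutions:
 v(y) = C1 + y^2/2 - 2*log(cos(y))


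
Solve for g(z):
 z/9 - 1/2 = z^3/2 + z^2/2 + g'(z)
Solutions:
 g(z) = C1 - z^4/8 - z^3/6 + z^2/18 - z/2


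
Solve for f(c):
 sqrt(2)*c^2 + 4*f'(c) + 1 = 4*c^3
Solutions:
 f(c) = C1 + c^4/4 - sqrt(2)*c^3/12 - c/4


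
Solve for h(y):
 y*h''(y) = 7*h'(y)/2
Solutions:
 h(y) = C1 + C2*y^(9/2)


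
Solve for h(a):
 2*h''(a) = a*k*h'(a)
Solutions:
 h(a) = Piecewise((-sqrt(pi)*C1*erf(a*sqrt(-k)/2)/sqrt(-k) - C2, (k > 0) | (k < 0)), (-C1*a - C2, True))


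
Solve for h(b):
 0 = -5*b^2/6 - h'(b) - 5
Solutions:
 h(b) = C1 - 5*b^3/18 - 5*b


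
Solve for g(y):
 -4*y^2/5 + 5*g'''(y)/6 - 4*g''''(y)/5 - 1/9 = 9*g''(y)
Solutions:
 g(y) = C1 + C2*y - y^4/135 - 2*y^3/729 + 317*y^2/328050 + (C3*sin(sqrt(25295)*y/48) + C4*cos(sqrt(25295)*y/48))*exp(25*y/48)


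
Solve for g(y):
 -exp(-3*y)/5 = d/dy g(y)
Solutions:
 g(y) = C1 + exp(-3*y)/15


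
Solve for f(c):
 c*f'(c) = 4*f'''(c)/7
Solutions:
 f(c) = C1 + Integral(C2*airyai(14^(1/3)*c/2) + C3*airybi(14^(1/3)*c/2), c)


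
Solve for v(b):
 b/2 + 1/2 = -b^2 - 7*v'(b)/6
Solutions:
 v(b) = C1 - 2*b^3/7 - 3*b^2/14 - 3*b/7


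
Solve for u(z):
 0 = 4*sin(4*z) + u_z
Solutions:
 u(z) = C1 + cos(4*z)


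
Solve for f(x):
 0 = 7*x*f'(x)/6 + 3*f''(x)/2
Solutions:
 f(x) = C1 + C2*erf(sqrt(14)*x/6)


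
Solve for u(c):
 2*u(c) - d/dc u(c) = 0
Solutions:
 u(c) = C1*exp(2*c)


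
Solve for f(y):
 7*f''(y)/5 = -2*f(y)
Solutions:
 f(y) = C1*sin(sqrt(70)*y/7) + C2*cos(sqrt(70)*y/7)


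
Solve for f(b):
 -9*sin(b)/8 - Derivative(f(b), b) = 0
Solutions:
 f(b) = C1 + 9*cos(b)/8


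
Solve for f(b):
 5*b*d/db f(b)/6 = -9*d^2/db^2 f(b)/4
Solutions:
 f(b) = C1 + C2*erf(sqrt(15)*b/9)


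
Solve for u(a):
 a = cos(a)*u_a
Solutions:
 u(a) = C1 + Integral(a/cos(a), a)


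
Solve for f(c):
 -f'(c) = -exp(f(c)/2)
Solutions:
 f(c) = 2*log(-1/(C1 + c)) + 2*log(2)


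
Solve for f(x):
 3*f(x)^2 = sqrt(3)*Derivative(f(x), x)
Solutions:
 f(x) = -1/(C1 + sqrt(3)*x)


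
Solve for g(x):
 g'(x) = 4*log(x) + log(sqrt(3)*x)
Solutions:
 g(x) = C1 + 5*x*log(x) - 5*x + x*log(3)/2


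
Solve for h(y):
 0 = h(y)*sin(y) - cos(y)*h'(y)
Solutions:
 h(y) = C1/cos(y)


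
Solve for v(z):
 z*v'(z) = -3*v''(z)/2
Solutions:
 v(z) = C1 + C2*erf(sqrt(3)*z/3)


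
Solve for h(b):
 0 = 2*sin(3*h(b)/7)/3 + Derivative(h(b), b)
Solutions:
 2*b/3 + 7*log(cos(3*h(b)/7) - 1)/6 - 7*log(cos(3*h(b)/7) + 1)/6 = C1


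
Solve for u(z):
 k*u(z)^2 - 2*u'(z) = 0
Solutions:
 u(z) = -2/(C1 + k*z)


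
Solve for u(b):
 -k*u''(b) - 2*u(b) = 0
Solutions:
 u(b) = C1*exp(-sqrt(2)*b*sqrt(-1/k)) + C2*exp(sqrt(2)*b*sqrt(-1/k))


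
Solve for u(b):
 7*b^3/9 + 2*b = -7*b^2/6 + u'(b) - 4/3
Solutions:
 u(b) = C1 + 7*b^4/36 + 7*b^3/18 + b^2 + 4*b/3


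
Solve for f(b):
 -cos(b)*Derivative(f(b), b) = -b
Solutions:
 f(b) = C1 + Integral(b/cos(b), b)


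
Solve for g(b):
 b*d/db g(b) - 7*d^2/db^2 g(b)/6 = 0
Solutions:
 g(b) = C1 + C2*erfi(sqrt(21)*b/7)


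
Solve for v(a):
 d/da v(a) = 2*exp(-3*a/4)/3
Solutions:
 v(a) = C1 - 8*exp(-3*a/4)/9
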